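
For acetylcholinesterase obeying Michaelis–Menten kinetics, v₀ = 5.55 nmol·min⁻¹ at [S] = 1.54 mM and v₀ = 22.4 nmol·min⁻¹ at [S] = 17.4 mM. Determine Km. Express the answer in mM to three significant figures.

7.27 mM

In reciprocal form, 1/v = (Km/Vmax)·(1/[S]) + 1/Vmax. The two points give (1/[S], 1/v) = (0.6494, 0.1802) and (0.05747, 0.04464).
Slope = (0.1802 − 0.04464)/(0.6494 − 0.05747) = 0.2290; intercept = 0.1802 − 0.2290×0.6494 = 0.03148.
Vmax = 1/intercept = 31.8 nmol·min⁻¹; Km = slope × Vmax = 0.2290 × 31.8 = 7.27 mM.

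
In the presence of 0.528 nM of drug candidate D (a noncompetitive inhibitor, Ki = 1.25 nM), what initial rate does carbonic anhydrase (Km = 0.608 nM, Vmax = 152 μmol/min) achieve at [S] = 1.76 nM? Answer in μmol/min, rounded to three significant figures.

79.4 μmol/min

With α = 1 + [I]/Ki = 1 + 0.528/1.25 = 1.422, the noncompetitive rate law is v = (Vmax/α)·[S] / (Km + [S]).
v = (152/1.422)×1.76 / (0.608 + 1.76) = 188.1/2.368 = 79.4 μmol/min.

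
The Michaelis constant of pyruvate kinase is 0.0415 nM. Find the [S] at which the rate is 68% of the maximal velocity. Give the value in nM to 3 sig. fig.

v/Vmax = [S]/(Km+[S]) = 0.68, so [S] = Km·0.68/(1 − 0.68) = 0.0415 × 2.125.
[S] = 0.0882 nM.

0.0882 nM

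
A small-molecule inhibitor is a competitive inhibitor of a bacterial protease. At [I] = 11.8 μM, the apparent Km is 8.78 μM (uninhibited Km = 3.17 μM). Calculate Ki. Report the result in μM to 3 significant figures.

Competitive: Km,app = α·Km with α = 1 + [I]/Ki.
α = Km,app/Km = 8.78/3.17 = 2.770.
Since α = 1 + [I]/Ki, [I]/Ki = 2.770 − 1 = 1.770 and Ki = 11.8/1.770 = 6.67 μM.

6.67 μM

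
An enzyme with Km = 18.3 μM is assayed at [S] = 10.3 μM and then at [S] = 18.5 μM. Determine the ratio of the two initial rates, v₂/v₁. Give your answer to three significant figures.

1.40

Since Vmax cancels, v₂/v₁ = [S]₂(Km+[S]₁) / [S]₁(Km+[S]₂).
= 18.5×(18.3+10.3) / (10.3×(18.3+18.5)) = 529.1/379.0 = 1.40.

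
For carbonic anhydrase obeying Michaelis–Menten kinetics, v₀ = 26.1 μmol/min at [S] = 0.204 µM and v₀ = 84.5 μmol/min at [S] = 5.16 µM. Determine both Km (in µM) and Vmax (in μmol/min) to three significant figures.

Km = 0.523 µM; Vmax = 93.1 μmol/min

In reciprocal form, 1/v = (Km/Vmax)·(1/[S]) + 1/Vmax. The two points give (1/[S], 1/v) = (4.902, 0.03831) and (0.1938, 0.01183).
Slope = (0.03831 − 0.01183)/(4.902 − 0.1938) = 0.005624; intercept = 0.03831 − 0.005624×4.902 = 0.01074.
Vmax = 1/intercept = 93.1 μmol/min; Km = slope × Vmax = 0.005624 × 93.1 = 0.523 µM.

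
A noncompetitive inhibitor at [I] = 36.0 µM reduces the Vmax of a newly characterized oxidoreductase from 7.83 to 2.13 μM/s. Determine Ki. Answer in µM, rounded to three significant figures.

13.5 µM

Noncompetitive: Vmax,app = Vmax/α with α = 1 + [I]/Ki.
α = Vmax/Vmax,app = 7.83/2.13 = 3.676.
Since α = 1 + [I]/Ki, [I]/Ki = 3.676 − 1 = 2.676 and Ki = 36.0/2.676 = 13.5 µM.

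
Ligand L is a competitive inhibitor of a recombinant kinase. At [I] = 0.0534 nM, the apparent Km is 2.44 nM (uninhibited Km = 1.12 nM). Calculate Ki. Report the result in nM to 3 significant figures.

Competitive: Km,app = α·Km with α = 1 + [I]/Ki.
α = Km,app/Km = 2.44/1.12 = 2.179.
Ki = [I]/(α − 1) = 0.0534/1.179 = 0.0453 nM.

0.0453 nM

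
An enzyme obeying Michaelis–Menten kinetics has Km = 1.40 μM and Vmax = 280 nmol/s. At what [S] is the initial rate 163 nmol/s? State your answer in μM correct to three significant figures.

1.95 μM

The required fractional saturation is v/Vmax = 163/280 = 0.5821.
Then [S]/(Km+[S]) = 0.5821 ⇒ [S] = 1.40 × 0.5821/(1 − 0.5821) = 1.95 μM.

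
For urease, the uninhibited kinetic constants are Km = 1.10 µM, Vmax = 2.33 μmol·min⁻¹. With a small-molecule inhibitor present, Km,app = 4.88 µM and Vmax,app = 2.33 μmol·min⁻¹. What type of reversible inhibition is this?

Km increases (1.10 → 4.88 µM) while Vmax is unchanged — the hallmark of competitive inhibition.

competitive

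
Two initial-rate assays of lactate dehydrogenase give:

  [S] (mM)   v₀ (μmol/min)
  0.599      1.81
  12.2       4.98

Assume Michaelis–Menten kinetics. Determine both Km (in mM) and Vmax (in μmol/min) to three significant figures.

From v = Vmax[S]/(Km+[S]), each point gives Vmax = v(Km+[S])/[S].
Equating: 1.81(Km+0.599)/0.599 = 4.98(Km+12.2)/12.2.
3.022·Km + 1.81 = 0.4082·Km + 4.98, so (3.022 − 0.4082)·Km = 4.98 − 1.81.
Km = 3.170/2.614 = 1.21 mM; then Vmax = 1.81(1.21+0.599)/0.599 = 5.48 μmol/min.

Km = 1.21 mM; Vmax = 5.48 μmol/min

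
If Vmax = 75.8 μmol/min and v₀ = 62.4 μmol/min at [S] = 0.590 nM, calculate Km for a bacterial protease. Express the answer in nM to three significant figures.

0.127 nM

v/Vmax = 62.4/75.8 = 0.8232 = [S]/(Km+[S]).
So Km + [S] = [S]/0.8232 = 0.7167 nM, giving Km = 0.7167 − 0.590 = 0.127 nM.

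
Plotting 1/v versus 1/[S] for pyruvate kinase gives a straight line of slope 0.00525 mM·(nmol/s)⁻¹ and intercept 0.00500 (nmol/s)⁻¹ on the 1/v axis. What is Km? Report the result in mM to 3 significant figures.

1.05 mM

y-intercept = 1/Vmax ⇒ Vmax = 200 nmol/s; slope = Km/Vmax ⇒ Km = slope × Vmax.
Km = 0.00525 × 200 = 1.05 mM.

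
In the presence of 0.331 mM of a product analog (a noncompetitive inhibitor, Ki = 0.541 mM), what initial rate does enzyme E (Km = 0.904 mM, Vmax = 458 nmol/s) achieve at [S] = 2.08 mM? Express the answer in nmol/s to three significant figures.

198 nmol/s

α = 1 + [I]/Ki = 1 + 0.331/0.541 = 1.612.
For a noncompetitive inhibitor, Vmax is reduced to Vmax/α while Km is unchanged: Km,app = 0.904 mM, Vmax,app = 284 nmol/s.
v = Vmax,app·[S]/(Km,app + [S]) = 284 × 2.08/(0.904 + 2.08) = 198 nmol/s.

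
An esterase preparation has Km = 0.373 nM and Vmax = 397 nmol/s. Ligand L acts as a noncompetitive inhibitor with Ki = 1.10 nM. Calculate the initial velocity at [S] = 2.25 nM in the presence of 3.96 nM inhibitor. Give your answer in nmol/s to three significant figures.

74.0 nmol/s

α = 1 + [I]/Ki = 1 + 3.96/1.10 = 4.600.
For a noncompetitive inhibitor, Vmax is reduced to Vmax/α while Km is unchanged: Km,app = 0.373 nM, Vmax,app = 86.3 nmol/s.
v = Vmax,app·[S]/(Km,app + [S]) = 86.3 × 2.25/(0.373 + 2.25) = 74.0 nmol/s.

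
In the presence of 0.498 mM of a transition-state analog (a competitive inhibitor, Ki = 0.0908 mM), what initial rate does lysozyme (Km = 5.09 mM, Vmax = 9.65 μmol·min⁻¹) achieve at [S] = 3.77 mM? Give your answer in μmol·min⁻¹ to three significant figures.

0.989 μmol·min⁻¹

α = 1 + [I]/Ki = 1 + 0.498/0.0908 = 6.485.
For a competitive inhibitor, Vmax is unchanged and the apparent Km becomes α·Km: Km,app = 33.0 mM, Vmax,app = 9.65 μmol·min⁻¹.
v = Vmax,app·[S]/(Km,app + [S]) = 9.65 × 3.77/(33.0 + 3.77) = 0.989 μmol·min⁻¹.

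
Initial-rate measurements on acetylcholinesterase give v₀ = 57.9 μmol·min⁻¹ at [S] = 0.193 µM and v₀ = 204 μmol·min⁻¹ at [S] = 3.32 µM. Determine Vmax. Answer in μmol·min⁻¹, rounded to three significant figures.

From v = Vmax[S]/(Km+[S]), each point gives Vmax = v(Km+[S])/[S].
Equating: 57.9(Km+0.193)/0.193 = 204(Km+3.32)/3.32.
300.0·Km + 57.9 = 61.45·Km + 204, so (300.0 − 61.45)·Km = 204 − 57.9.
Km = 146.1/238.6 = 0.612 µM; then Vmax = 57.9(0.612+0.193)/0.193 = 242 μmol·min⁻¹.

242 μmol·min⁻¹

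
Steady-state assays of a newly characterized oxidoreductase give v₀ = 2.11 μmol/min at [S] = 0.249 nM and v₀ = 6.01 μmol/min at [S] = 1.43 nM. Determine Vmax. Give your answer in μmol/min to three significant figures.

In reciprocal form, 1/v = (Km/Vmax)·(1/[S]) + 1/Vmax. The two points give (1/[S], 1/v) = (4.016, 0.4739) and (0.6993, 0.1664).
Slope = (0.4739 − 0.1664)/(4.016 − 0.6993) = 0.09272; intercept = 0.4739 − 0.09272×4.016 = 0.1015.
Vmax = 1/intercept = 9.85 μmol/min; Km = slope × Vmax = 0.09272 × 9.85 = 0.913 nM.

9.85 μmol/min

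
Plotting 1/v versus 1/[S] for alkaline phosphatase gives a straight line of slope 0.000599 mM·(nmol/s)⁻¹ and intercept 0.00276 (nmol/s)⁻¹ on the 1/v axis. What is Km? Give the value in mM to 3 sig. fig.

0.217 mM

y-intercept = 1/Vmax ⇒ Vmax = 362 nmol/s; slope = Km/Vmax ⇒ Km = slope × Vmax.
Km = 0.000599 × 362 = 0.217 mM.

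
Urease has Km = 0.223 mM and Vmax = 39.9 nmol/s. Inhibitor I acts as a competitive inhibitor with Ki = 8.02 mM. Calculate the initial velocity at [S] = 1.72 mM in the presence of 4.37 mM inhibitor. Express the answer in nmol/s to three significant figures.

α = 1 + [I]/Ki = 1 + 4.37/8.02 = 1.545.
For a competitive inhibitor, Vmax is unchanged and the apparent Km becomes α·Km: Km,app = 0.345 mM, Vmax,app = 39.9 nmol/s.
v = Vmax,app·[S]/(Km,app + [S]) = 39.9 × 1.72/(0.345 + 1.72) = 33.2 nmol/s.

33.2 nmol/s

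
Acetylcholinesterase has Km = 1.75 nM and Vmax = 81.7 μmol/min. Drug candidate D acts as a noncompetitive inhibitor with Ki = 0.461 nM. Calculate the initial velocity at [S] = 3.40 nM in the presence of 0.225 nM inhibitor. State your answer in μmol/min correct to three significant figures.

36.2 μmol/min

α = 1 + [I]/Ki = 1 + 0.225/0.461 = 1.488.
For a noncompetitive inhibitor, Vmax is reduced to Vmax/α while Km is unchanged: Km,app = 1.75 nM, Vmax,app = 54.9 μmol/min.
v = Vmax,app·[S]/(Km,app + [S]) = 54.9 × 3.40/(1.75 + 3.40) = 36.2 μmol/min.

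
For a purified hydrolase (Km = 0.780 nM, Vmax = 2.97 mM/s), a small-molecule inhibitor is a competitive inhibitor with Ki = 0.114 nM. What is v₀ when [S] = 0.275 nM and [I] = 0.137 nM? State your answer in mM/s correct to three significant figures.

0.410 mM/s

α = 1 + [I]/Ki = 1 + 0.137/0.114 = 2.202.
For a competitive inhibitor, Vmax is unchanged and the apparent Km becomes α·Km: Km,app = 1.72 nM, Vmax,app = 2.97 mM/s.
v = Vmax,app·[S]/(Km,app + [S]) = 2.97 × 0.275/(1.72 + 0.275) = 0.410 mM/s.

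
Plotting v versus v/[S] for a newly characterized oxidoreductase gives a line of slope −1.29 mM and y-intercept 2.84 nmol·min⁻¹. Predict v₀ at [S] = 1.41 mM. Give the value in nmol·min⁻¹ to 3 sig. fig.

1.48 nmol·min⁻¹

In the Eadie–Hofstee form v = Vmax − Km·(v/[S]), the slope is −Km and the intercept is Vmax, so Km = 1.29 mM and Vmax = 2.84 nmol·min⁻¹.
v = 2.84 × 1.41/(1.29 + 1.41) = 1.48 nmol·min⁻¹.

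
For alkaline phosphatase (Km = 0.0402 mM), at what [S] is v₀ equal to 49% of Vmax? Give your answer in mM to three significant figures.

v/Vmax = [S]/(Km+[S]) = 0.49, so [S] = Km·0.49/(1 − 0.49) = 0.0402 × 0.9608.
[S] = 0.0386 mM.

0.0386 mM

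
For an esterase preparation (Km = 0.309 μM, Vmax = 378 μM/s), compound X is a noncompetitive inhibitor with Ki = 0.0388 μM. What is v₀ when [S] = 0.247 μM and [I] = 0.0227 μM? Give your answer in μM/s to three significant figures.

106 μM/s

α = 1 + [I]/Ki = 1 + 0.0227/0.0388 = 1.585.
For a noncompetitive inhibitor, Vmax is reduced to Vmax/α while Km is unchanged: Km,app = 0.309 μM, Vmax,app = 238 μM/s.
v = Vmax,app·[S]/(Km,app + [S]) = 238 × 0.247/(0.309 + 0.247) = 106 μM/s.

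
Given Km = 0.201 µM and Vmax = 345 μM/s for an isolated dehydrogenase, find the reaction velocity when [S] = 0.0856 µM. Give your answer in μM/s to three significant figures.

103 μM/s

[S]/(Km+[S]) = 0.0856/0.2866 = 0.2987, the fractional saturation.
v = 0.2987 × Vmax = 0.2987 × 345 = 103 μM/s.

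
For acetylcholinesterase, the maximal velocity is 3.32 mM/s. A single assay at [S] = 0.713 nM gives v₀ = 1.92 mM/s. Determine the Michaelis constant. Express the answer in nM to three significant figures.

0.520 nM

v/Vmax = 1.92/3.32 = 0.5783 = [S]/(Km+[S]).
So Km + [S] = [S]/0.5783 = 1.233 nM, giving Km = 1.233 − 0.713 = 0.520 nM.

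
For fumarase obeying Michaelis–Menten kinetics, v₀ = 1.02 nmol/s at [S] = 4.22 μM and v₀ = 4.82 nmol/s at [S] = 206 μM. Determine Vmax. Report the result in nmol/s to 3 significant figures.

From v = Vmax[S]/(Km+[S]), each point gives Vmax = v(Km+[S])/[S].
Equating: 1.02(Km+4.22)/4.22 = 4.82(Km+206)/206.
0.2417·Km + 1.02 = 0.02340·Km + 4.82, so (0.2417 − 0.02340)·Km = 4.82 − 1.02.
Km = 3.800/0.2183 = 17.4 μM; then Vmax = 1.02(17.4+4.22)/4.22 = 5.23 nmol/s.

5.23 nmol/s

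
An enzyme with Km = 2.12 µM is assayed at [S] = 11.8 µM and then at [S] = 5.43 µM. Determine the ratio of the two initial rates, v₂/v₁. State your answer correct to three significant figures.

Since Vmax cancels, v₂/v₁ = [S]₂(Km+[S]₁) / [S]₁(Km+[S]₂).
= 5.43×(2.12+11.8) / (11.8×(2.12+5.43)) = 75.59/89.09 = 0.848.

0.848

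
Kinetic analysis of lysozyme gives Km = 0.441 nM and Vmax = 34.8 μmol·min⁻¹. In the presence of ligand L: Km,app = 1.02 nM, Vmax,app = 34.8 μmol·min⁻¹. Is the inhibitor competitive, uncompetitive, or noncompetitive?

competitive

Km increases (0.441 → 1.02 nM) while Vmax is unchanged — the hallmark of competitive inhibition.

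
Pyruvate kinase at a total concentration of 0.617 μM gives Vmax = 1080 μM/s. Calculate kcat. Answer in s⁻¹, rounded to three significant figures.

1750 s⁻¹

kcat = Vmax/[E]total = 1080 μM/s / 0.617 μM = 1750 s⁻¹.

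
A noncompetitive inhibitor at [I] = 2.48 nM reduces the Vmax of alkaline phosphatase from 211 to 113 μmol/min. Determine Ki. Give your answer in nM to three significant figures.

Noncompetitive: Vmax,app = Vmax/α with α = 1 + [I]/Ki.
α = Vmax/Vmax,app = 211/113 = 1.867.
Since α = 1 + [I]/Ki, [I]/Ki = 1.867 − 1 = 0.8673 and Ki = 2.48/0.8673 = 2.86 nM.

2.86 nM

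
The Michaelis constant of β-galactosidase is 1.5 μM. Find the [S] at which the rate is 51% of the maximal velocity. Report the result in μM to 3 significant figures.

1.56 μM

v/Vmax = [S]/(Km+[S]) = 0.51, so [S] = Km·0.51/(1 − 0.51) = 1.5 × 1.041.
[S] = 1.56 μM.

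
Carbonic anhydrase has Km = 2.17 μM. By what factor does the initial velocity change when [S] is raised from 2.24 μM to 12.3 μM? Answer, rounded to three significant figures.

The fractional saturations are [S]/(Km+[S]) = 2.24/4.410 = 0.5079 and 12.3/14.47 = 0.8500.
v₂/v₁ is just their ratio: 0.8500/0.5079 = 1.67.

1.67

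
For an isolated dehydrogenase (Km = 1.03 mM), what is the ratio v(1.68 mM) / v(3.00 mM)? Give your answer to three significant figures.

0.833

The fractional saturations are [S]/(Km+[S]) = 3.00/4.030 = 0.7444 and 1.68/2.710 = 0.6199.
v₂/v₁ is just their ratio: 0.6199/0.7444 = 0.833.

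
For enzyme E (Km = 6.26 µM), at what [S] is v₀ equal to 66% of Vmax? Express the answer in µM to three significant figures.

12.2 µM

v/Vmax = [S]/(Km+[S]) = 0.66, so [S] = Km·0.66/(1 − 0.66) = 6.26 × 1.941.
[S] = 12.2 µM.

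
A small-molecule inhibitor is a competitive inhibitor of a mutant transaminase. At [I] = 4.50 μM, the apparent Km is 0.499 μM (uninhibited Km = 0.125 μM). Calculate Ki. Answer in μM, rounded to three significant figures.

1.50 μM

Competitive: Km,app = α·Km with α = 1 + [I]/Ki.
α = Km,app/Km = 0.499/0.125 = 3.992.
Since α = 1 + [I]/Ki, [I]/Ki = 3.992 − 1 = 2.992 and Ki = 4.50/2.992 = 1.50 μM.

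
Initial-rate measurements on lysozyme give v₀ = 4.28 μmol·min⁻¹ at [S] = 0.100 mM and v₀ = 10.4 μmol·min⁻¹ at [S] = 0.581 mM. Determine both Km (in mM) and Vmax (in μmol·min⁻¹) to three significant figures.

In reciprocal form, 1/v = (Km/Vmax)·(1/[S]) + 1/Vmax. The two points give (1/[S], 1/v) = (10.00, 0.2336) and (1.721, 0.09615).
Slope = (0.2336 − 0.09615)/(10.00 − 1.721) = 0.01661; intercept = 0.2336 − 0.01661×10.00 = 0.06757.
Vmax = 1/intercept = 14.8 μmol·min⁻¹; Km = slope × Vmax = 0.01661 × 14.8 = 0.246 mM.

Km = 0.246 mM; Vmax = 14.8 μmol·min⁻¹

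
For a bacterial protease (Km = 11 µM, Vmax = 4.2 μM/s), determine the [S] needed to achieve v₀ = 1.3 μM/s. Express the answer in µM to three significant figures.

Rearranging v = Vmax[S]/(Km+[S]) gives [S] = Km·v/(Vmax − v).
[S] = 11 × 1.3 / (4.2 − 1.3) = 14.30/2.900 = 4.93 µM.

4.93 µM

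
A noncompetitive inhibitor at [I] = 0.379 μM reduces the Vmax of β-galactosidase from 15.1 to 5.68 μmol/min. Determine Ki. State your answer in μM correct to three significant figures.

0.229 μM

Noncompetitive: Vmax,app = Vmax/α with α = 1 + [I]/Ki.
α = Vmax/Vmax,app = 15.1/5.68 = 2.658.
Ki = [I]/(α − 1) = 0.379/1.658 = 0.229 μM.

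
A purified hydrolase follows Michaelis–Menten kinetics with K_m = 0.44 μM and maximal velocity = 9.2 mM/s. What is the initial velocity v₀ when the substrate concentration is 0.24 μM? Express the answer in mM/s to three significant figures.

3.25 mM/s

[S]/(Km+[S]) = 0.24/0.6800 = 0.3529, the fractional saturation.
v = 0.3529 × Vmax = 0.3529 × 9.2 = 3.25 mM/s.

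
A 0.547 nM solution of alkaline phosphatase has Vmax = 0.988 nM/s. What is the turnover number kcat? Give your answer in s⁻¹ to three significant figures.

1.81 s⁻¹

kcat = Vmax/[E]total = 0.988 nM/s / 0.547 nM = 1.81 s⁻¹.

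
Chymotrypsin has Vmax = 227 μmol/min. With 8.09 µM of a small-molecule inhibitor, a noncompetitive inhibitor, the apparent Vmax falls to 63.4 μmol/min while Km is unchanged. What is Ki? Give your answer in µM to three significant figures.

3.14 µM

Noncompetitive: Vmax,app = Vmax/α with α = 1 + [I]/Ki.
α = Vmax/Vmax,app = 227/63.4 = 3.580.
Since α = 1 + [I]/Ki, [I]/Ki = 3.580 − 1 = 2.580 and Ki = 8.09/2.580 = 3.14 µM.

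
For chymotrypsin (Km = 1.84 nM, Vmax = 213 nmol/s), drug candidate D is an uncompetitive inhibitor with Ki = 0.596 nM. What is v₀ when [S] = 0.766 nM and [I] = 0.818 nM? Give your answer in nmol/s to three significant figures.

α = 1 + [I]/Ki = 1 + 0.818/0.596 = 2.372.
For an uncompetitive inhibitor, both parameters are divided by α, giving Vmax/α and Km/α: Km,app = 0.776 nM, Vmax,app = 89.8 nmol/s.
v = Vmax,app·[S]/(Km,app + [S]) = 89.8 × 0.766/(0.776 + 0.766) = 44.6 nmol/s.

44.6 nmol/s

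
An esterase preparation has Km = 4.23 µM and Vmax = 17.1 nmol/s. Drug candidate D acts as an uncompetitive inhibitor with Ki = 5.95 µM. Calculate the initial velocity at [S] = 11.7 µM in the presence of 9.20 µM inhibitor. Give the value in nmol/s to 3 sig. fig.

α = 1 + [I]/Ki = 1 + 9.20/5.95 = 2.546.
For an uncompetitive inhibitor, both parameters are divided by α, giving Vmax/α and Km/α: Km,app = 1.66 µM, Vmax,app = 6.72 nmol/s.
v = Vmax,app·[S]/(Km,app + [S]) = 6.72 × 11.7/(1.66 + 11.7) = 5.88 nmol/s.

5.88 nmol/s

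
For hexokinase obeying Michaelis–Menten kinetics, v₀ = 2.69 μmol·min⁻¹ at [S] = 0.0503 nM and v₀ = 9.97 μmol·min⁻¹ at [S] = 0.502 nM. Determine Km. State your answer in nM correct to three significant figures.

0.217 nM

From v = Vmax[S]/(Km+[S]), each point gives Vmax = v(Km+[S])/[S].
Equating: 2.69(Km+0.0503)/0.0503 = 9.97(Km+0.502)/0.502.
53.48·Km + 2.69 = 19.86·Km + 9.97, so (53.48 − 19.86)·Km = 9.97 − 2.69.
Km = 7.280/33.62 = 0.217 nM; then Vmax = 2.69(0.217+0.0503)/0.0503 = 14.3 μmol·min⁻¹.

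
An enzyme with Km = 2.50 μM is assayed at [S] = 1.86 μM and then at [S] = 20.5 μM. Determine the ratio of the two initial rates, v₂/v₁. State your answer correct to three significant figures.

The fractional saturations are [S]/(Km+[S]) = 1.86/4.360 = 0.4266 and 20.5/23.00 = 0.8913.
v₂/v₁ is just their ratio: 0.8913/0.4266 = 2.09.

2.09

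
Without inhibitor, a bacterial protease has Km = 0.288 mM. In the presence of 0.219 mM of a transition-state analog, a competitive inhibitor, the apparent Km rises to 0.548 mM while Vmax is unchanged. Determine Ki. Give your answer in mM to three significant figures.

0.243 mM

Competitive: Km,app = α·Km with α = 1 + [I]/Ki.
α = Km,app/Km = 0.548/0.288 = 1.903.
Ki = [I]/(α − 1) = 0.219/0.9028 = 0.243 mM.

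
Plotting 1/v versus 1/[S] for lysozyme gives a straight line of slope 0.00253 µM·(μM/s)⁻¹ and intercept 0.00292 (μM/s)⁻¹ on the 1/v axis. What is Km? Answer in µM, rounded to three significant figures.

y-intercept = 1/Vmax ⇒ Vmax = 342 μM/s; slope = Km/Vmax ⇒ Km = slope × Vmax.
Km = 0.00253 × 342 = 0.866 µM.

0.866 µM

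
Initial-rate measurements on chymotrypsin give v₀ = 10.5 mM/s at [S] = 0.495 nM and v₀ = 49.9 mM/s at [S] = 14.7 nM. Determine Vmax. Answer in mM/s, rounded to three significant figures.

57.4 mM/s

From v = Vmax[S]/(Km+[S]), each point gives Vmax = v(Km+[S])/[S].
Equating: 10.5(Km+0.495)/0.495 = 49.9(Km+14.7)/14.7.
21.21·Km + 10.5 = 3.395·Km + 49.9, so (21.21 − 3.395)·Km = 49.9 − 10.5.
Km = 39.40/17.82 = 2.21 nM; then Vmax = 10.5(2.21+0.495)/0.495 = 57.4 mM/s.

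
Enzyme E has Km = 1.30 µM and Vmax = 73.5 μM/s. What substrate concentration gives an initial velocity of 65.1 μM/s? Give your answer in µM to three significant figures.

10.1 µM

Rearranging v = Vmax[S]/(Km+[S]) gives [S] = Km·v/(Vmax − v).
[S] = 1.30 × 65.1 / (73.5 − 65.1) = 84.63/8.400 = 10.1 µM.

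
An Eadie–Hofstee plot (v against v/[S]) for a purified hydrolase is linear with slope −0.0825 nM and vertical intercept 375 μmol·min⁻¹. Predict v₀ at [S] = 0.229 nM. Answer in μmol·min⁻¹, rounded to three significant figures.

276 μmol·min⁻¹

In the Eadie–Hofstee form v = Vmax − Km·(v/[S]), the slope is −Km and the intercept is Vmax, so Km = 0.0825 nM and Vmax = 375 μmol·min⁻¹.
v = 375 × 0.229/(0.0825 + 0.229) = 276 μmol·min⁻¹.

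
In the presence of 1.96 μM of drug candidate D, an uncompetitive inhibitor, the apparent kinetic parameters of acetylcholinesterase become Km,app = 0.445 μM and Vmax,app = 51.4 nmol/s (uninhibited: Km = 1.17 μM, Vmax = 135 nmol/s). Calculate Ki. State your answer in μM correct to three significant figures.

1.21 μM

Uncompetitive: Vmax,app = Vmax/α (and Km,app = Km/α) with α = 1 + [I]/Ki.
α = Vmax/Vmax,app = 135/51.4 = 2.626.
Since α = 1 + [I]/Ki, [I]/Ki = 2.626 − 1 = 1.626 and Ki = 1.96/1.626 = 1.21 μM.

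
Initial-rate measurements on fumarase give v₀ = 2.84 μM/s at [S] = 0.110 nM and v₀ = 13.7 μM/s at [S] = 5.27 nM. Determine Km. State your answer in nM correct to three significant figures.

0.468 nM

In reciprocal form, 1/v = (Km/Vmax)·(1/[S]) + 1/Vmax. The two points give (1/[S], 1/v) = (9.091, 0.3521) and (0.1898, 0.07299).
Slope = (0.3521 − 0.07299)/(9.091 − 0.1898) = 0.03136; intercept = 0.3521 − 0.03136×9.091 = 0.06704.
Vmax = 1/intercept = 14.9 μM/s; Km = slope × Vmax = 0.03136 × 14.9 = 0.468 nM.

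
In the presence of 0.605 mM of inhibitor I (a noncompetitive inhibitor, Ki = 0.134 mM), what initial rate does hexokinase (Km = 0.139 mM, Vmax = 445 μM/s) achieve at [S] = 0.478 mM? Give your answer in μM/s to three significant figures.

62.5 μM/s

α = 1 + [I]/Ki = 1 + 0.605/0.134 = 5.515.
For a noncompetitive inhibitor, Vmax is reduced to Vmax/α while Km is unchanged: Km,app = 0.139 mM, Vmax,app = 80.7 μM/s.
v = Vmax,app·[S]/(Km,app + [S]) = 80.7 × 0.478/(0.139 + 0.478) = 62.5 μM/s.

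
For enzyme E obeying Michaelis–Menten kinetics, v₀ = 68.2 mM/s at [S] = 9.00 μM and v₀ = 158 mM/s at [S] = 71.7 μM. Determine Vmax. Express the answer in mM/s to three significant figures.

195 mM/s

In reciprocal form, 1/v = (Km/Vmax)·(1/[S]) + 1/Vmax. The two points give (1/[S], 1/v) = (0.1111, 0.01466) and (0.01395, 0.006329).
Slope = (0.01466 − 0.006329)/(0.1111 − 0.01395) = 0.08577; intercept = 0.01466 − 0.08577×0.1111 = 0.005133.
Vmax = 1/intercept = 195 mM/s; Km = slope × Vmax = 0.08577 × 195 = 16.7 μM.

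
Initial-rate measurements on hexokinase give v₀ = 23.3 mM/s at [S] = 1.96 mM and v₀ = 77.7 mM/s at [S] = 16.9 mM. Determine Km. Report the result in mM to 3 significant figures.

7.46 mM

From v = Vmax[S]/(Km+[S]), each point gives Vmax = v(Km+[S])/[S].
Equating: 23.3(Km+1.96)/1.96 = 77.7(Km+16.9)/16.9.
11.89·Km + 23.3 = 4.598·Km + 77.7, so (11.89 − 4.598)·Km = 77.7 − 23.3.
Km = 54.40/7.290 = 7.46 mM; then Vmax = 23.3(7.46+1.96)/1.96 = 112 mM/s.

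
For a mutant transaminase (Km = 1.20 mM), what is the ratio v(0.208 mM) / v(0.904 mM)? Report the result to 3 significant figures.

0.344

Since Vmax cancels, v₂/v₁ = [S]₂(Km+[S]₁) / [S]₁(Km+[S]₂).
= 0.208×(1.20+0.904) / (0.904×(1.20+0.208)) = 0.4376/1.273 = 0.344.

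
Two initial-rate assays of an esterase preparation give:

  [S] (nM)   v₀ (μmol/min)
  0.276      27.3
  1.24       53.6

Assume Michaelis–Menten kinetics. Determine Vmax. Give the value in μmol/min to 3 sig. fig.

74.0 μmol/min

In reciprocal form, 1/v = (Km/Vmax)·(1/[S]) + 1/Vmax. The two points give (1/[S], 1/v) = (3.623, 0.03663) and (0.8065, 0.01866).
Slope = (0.03663 − 0.01866)/(3.623 − 0.8065) = 0.006381; intercept = 0.03663 − 0.006381×3.623 = 0.01351.
Vmax = 1/intercept = 74.0 μmol/min; Km = slope × Vmax = 0.006381 × 74.0 = 0.472 nM.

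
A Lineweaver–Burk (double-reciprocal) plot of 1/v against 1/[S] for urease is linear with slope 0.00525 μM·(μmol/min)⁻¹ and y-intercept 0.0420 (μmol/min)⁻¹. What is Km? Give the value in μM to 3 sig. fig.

0.125 μM

y-intercept = 1/Vmax ⇒ Vmax = 23.8 μmol/min; slope = Km/Vmax ⇒ Km = slope × Vmax.
Km = 0.00525 × 23.8 = 0.125 μM.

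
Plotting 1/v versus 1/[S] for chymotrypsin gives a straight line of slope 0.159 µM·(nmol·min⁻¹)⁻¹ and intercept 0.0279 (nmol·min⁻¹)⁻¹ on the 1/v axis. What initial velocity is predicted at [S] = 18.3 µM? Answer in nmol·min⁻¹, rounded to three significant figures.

27.3 nmol·min⁻¹

The y-intercept is 1/Vmax, so Vmax = 1/0.0279 = 35.8 nmol·min⁻¹.
The slope is Km/Vmax, so Km = 0.159 × 35.8 = 5.70 µM.
Then v = 35.8 × 18.3/(5.70 + 18.3) = 27.3 nmol·min⁻¹.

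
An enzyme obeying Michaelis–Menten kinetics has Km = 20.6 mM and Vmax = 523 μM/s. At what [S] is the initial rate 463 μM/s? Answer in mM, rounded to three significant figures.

159 mM

The required fractional saturation is v/Vmax = 463/523 = 0.8853.
Then [S]/(Km+[S]) = 0.8853 ⇒ [S] = 20.6 × 0.8853/(1 − 0.8853) = 159 mM.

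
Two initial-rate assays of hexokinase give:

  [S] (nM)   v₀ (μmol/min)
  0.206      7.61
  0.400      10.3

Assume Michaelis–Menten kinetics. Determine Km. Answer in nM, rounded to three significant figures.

0.240 nM

From v = Vmax[S]/(Km+[S]), each point gives Vmax = v(Km+[S])/[S].
Equating: 7.61(Km+0.206)/0.206 = 10.3(Km+0.400)/0.400.
36.94·Km + 7.61 = 25.75·Km + 10.3, so (36.94 − 25.75)·Km = 10.3 − 7.61.
Km = 2.690/11.19 = 0.240 nM; then Vmax = 7.61(0.240+0.206)/0.206 = 16.5 μmol/min.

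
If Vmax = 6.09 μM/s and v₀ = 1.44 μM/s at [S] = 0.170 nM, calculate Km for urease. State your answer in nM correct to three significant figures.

0.549 nM

v/Vmax = 1.44/6.09 = 0.2365 = [S]/(Km+[S]).
So Km + [S] = [S]/0.2365 = 0.7190 nM, giving Km = 0.7190 − 0.170 = 0.549 nM.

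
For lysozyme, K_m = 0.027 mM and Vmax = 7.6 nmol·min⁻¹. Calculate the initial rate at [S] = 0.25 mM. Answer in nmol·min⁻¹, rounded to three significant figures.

6.86 nmol·min⁻¹

v = Vmax·[S]/(Km + [S]) = 7.6 × 0.25 / (0.027 + 0.25)
  = 1.900 / 0.2770 = 6.86 nmol·min⁻¹.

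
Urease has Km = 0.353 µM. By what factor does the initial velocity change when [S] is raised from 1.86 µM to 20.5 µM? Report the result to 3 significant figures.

Since Vmax cancels, v₂/v₁ = [S]₂(Km+[S]₁) / [S]₁(Km+[S]₂).
= 20.5×(0.353+1.86) / (1.86×(0.353+20.5)) = 45.37/38.79 = 1.17.

1.17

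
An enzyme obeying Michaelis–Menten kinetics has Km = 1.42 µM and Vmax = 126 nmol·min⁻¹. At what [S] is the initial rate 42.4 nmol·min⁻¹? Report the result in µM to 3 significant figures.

0.720 µM

The required fractional saturation is v/Vmax = 42.4/126 = 0.3365.
Then [S]/(Km+[S]) = 0.3365 ⇒ [S] = 1.42 × 0.3365/(1 − 0.3365) = 0.720 µM.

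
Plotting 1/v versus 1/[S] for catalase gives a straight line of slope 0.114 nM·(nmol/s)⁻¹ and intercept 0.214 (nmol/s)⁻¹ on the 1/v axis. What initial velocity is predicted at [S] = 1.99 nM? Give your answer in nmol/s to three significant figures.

The y-intercept is 1/Vmax, so Vmax = 1/0.214 = 4.67 nmol/s.
The slope is Km/Vmax, so Km = 0.114 × 4.67 = 0.533 nM.
Then v = 4.67 × 1.99/(0.533 + 1.99) = 3.69 nmol/s.

3.69 nmol/s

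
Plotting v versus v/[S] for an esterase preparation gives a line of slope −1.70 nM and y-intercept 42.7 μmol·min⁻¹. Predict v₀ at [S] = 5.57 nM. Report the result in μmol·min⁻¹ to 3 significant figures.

32.7 μmol·min⁻¹

In the Eadie–Hofstee form v = Vmax − Km·(v/[S]), the slope is −Km and the intercept is Vmax, so Km = 1.70 nM and Vmax = 42.7 μmol·min⁻¹.
v = 42.7 × 5.57/(1.70 + 5.57) = 32.7 μmol·min⁻¹.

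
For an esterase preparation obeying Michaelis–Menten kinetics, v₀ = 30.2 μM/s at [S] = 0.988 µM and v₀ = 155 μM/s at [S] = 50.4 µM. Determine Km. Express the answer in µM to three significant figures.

4.54 µM

From v = Vmax[S]/(Km+[S]), each point gives Vmax = v(Km+[S])/[S].
Equating: 30.2(Km+0.988)/0.988 = 155(Km+50.4)/50.4.
30.57·Km + 30.2 = 3.075·Km + 155, so (30.57 − 3.075)·Km = 155 − 30.2.
Km = 124.8/27.49 = 4.54 µM; then Vmax = 30.2(4.54+0.988)/0.988 = 169 μM/s.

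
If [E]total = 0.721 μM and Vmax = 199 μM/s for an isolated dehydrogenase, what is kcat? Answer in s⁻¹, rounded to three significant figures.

kcat = Vmax/[E]total = 199 μM/s / 0.721 μM = 276 s⁻¹.

276 s⁻¹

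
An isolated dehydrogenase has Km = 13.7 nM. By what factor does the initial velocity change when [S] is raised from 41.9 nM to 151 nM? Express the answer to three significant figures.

The fractional saturations are [S]/(Km+[S]) = 41.9/55.60 = 0.7536 and 151/164.7 = 0.9168.
v₂/v₁ is just their ratio: 0.9168/0.7536 = 1.22.

1.22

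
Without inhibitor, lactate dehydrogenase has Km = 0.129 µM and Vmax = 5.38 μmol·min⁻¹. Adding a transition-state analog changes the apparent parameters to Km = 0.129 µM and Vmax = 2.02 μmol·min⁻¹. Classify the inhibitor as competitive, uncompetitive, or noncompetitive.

noncompetitive

Vmax decreases (5.38 → 2.02 μmol·min⁻¹) while Km is unchanged — pure noncompetitive inhibition.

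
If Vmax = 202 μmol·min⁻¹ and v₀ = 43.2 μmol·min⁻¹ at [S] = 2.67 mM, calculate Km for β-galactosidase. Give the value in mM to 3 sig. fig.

From v = Vmax[S]/(Km+[S]), Km = [S](Vmax − v)/v.
Km = 2.67 × (202 − 43.2) / 43.2 = 424.0/43.2 = 9.81 mM.

9.81 mM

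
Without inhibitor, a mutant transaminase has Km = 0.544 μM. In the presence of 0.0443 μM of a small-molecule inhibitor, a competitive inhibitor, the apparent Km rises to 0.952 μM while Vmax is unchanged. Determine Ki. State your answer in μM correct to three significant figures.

0.0591 μM

Competitive: Km,app = α·Km with α = 1 + [I]/Ki.
α = Km,app/Km = 0.952/0.544 = 1.750.
Ki = [I]/(α − 1) = 0.0443/0.7500 = 0.0591 μM.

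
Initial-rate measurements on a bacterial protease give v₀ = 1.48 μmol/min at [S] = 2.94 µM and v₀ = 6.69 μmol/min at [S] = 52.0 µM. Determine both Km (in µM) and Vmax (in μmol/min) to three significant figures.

Km = 13.9 µM; Vmax = 8.48 μmol/min

From v = Vmax[S]/(Km+[S]), each point gives Vmax = v(Km+[S])/[S].
Equating: 1.48(Km+2.94)/2.94 = 6.69(Km+52.0)/52.0.
0.5034·Km + 1.48 = 0.1287·Km + 6.69, so (0.5034 − 0.1287)·Km = 6.69 − 1.48.
Km = 5.210/0.3747 = 13.9 µM; then Vmax = 1.48(13.9+2.94)/2.94 = 8.48 μmol/min.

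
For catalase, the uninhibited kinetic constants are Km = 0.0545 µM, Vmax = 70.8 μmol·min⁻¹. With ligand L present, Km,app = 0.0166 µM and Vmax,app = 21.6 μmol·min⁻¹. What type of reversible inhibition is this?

Both Km and Vmax decrease by the same factor (~3.28-fold) — characteristic of uncompetitive inhibition.

uncompetitive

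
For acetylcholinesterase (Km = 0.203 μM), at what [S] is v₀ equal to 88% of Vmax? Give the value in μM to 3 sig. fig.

1.49 μM

v/Vmax = [S]/(Km+[S]) = 0.88, so [S] = Km·0.88/(1 − 0.88) = 0.203 × 7.333.
[S] = 1.49 μM.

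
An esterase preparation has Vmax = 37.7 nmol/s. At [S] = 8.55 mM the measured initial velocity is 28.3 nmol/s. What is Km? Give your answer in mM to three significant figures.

2.84 mM

v/Vmax = 28.3/37.7 = 0.7507 = [S]/(Km+[S]).
So Km + [S] = [S]/0.7507 = 11.39 mM, giving Km = 11.39 − 8.55 = 2.84 mM.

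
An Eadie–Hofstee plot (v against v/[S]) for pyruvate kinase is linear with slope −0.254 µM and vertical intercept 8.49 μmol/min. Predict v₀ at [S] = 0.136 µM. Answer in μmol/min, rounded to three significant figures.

In the Eadie–Hofstee form v = Vmax − Km·(v/[S]), the slope is −Km and the intercept is Vmax, so Km = 0.254 µM and Vmax = 8.49 μmol/min.
v = 8.49 × 0.136/(0.254 + 0.136) = 2.96 μmol/min.

2.96 μmol/min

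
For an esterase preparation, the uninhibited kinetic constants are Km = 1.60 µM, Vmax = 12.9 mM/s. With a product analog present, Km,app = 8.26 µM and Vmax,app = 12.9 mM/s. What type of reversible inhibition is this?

Km increases (1.60 → 8.26 µM) while Vmax is unchanged — the hallmark of competitive inhibition.

competitive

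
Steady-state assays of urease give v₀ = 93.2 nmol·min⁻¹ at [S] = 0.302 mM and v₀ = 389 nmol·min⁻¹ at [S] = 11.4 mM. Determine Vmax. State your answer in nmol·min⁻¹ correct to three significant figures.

426 nmol·min⁻¹

In reciprocal form, 1/v = (Km/Vmax)·(1/[S]) + 1/Vmax. The two points give (1/[S], 1/v) = (3.311, 0.01073) and (0.08772, 0.002571).
Slope = (0.01073 − 0.002571)/(3.311 − 0.08772) = 0.002531; intercept = 0.01073 − 0.002531×3.311 = 0.002349.
Vmax = 1/intercept = 426 nmol·min⁻¹; Km = slope × Vmax = 0.002531 × 426 = 1.08 mM.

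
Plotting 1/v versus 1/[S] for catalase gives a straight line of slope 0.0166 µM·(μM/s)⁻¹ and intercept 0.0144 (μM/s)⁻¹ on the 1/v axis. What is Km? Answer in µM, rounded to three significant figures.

1.15 µM

y-intercept = 1/Vmax ⇒ Vmax = 69.4 μM/s; slope = Km/Vmax ⇒ Km = slope × Vmax.
Km = 0.0166 × 69.4 = 1.15 µM.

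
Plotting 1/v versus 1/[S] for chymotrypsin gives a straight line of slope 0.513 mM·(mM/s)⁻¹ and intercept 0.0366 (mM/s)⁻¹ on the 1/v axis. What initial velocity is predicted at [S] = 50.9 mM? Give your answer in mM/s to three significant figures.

The y-intercept is 1/Vmax, so Vmax = 1/0.0366 = 27.3 mM/s.
The slope is Km/Vmax, so Km = 0.513 × 27.3 = 14.0 mM.
Then v = 27.3 × 50.9/(14.0 + 50.9) = 21.4 mM/s.

21.4 mM/s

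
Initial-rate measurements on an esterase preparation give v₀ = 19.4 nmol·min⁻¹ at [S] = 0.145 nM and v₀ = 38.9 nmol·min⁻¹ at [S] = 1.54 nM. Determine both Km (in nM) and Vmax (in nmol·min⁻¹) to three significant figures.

Km = 0.180 nM; Vmax = 43.4 nmol·min⁻¹

From v = Vmax[S]/(Km+[S]), each point gives Vmax = v(Km+[S])/[S].
Equating: 19.4(Km+0.145)/0.145 = 38.9(Km+1.54)/1.54.
133.8·Km + 19.4 = 25.26·Km + 38.9, so (133.8 − 25.26)·Km = 38.9 − 19.4.
Km = 19.50/108.5 = 0.180 nM; then Vmax = 19.4(0.180+0.145)/0.145 = 43.4 nmol·min⁻¹.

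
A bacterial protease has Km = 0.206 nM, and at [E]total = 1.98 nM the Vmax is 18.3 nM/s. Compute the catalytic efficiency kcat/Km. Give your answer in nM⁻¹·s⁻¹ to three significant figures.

kcat = Vmax/[E]total = 18.3/1.98 = 9.24 s⁻¹.
kcat/Km = 9.24/0.206 = 44.9 nM⁻¹·s⁻¹.

44.9 nM⁻¹·s⁻¹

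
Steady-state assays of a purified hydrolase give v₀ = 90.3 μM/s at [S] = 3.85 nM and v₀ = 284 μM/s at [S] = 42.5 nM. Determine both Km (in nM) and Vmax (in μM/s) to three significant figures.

In reciprocal form, 1/v = (Km/Vmax)·(1/[S]) + 1/Vmax. The two points give (1/[S], 1/v) = (0.2597, 0.01107) and (0.02353, 0.003521).
Slope = (0.01107 − 0.003521)/(0.2597 − 0.02353) = 0.03198; intercept = 0.01107 − 0.03198×0.2597 = 0.002769.
Vmax = 1/intercept = 361 μM/s; Km = slope × Vmax = 0.03198 × 361 = 11.5 nM.

Km = 11.5 nM; Vmax = 361 μM/s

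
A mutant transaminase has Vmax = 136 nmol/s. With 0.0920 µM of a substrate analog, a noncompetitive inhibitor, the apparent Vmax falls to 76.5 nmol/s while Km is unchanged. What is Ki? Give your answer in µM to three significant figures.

0.118 µM

Noncompetitive: Vmax,app = Vmax/α with α = 1 + [I]/Ki.
α = Vmax/Vmax,app = 136/76.5 = 1.778.
Since α = 1 + [I]/Ki, [I]/Ki = 1.778 − 1 = 0.7778 and Ki = 0.0920/0.7778 = 0.118 µM.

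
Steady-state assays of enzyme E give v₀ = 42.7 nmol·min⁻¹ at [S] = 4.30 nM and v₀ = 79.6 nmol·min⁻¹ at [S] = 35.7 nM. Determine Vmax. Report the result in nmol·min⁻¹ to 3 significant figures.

In reciprocal form, 1/v = (Km/Vmax)·(1/[S]) + 1/Vmax. The two points give (1/[S], 1/v) = (0.2326, 0.02342) and (0.02801, 0.01256).
Slope = (0.02342 − 0.01256)/(0.2326 − 0.02801) = 0.05308; intercept = 0.02342 − 0.05308×0.2326 = 0.01108.
Vmax = 1/intercept = 90.3 nmol·min⁻¹; Km = slope × Vmax = 0.05308 × 90.3 = 4.79 nM.

90.3 nmol·min⁻¹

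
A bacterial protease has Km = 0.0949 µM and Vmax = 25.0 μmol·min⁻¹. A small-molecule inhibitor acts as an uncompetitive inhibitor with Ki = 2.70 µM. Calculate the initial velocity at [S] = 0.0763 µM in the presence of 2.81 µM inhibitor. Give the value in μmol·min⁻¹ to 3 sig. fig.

7.61 μmol·min⁻¹

With α = 1 + [I]/Ki = 1 + 2.81/2.70 = 2.041, the uncompetitive rate law is v = (Vmax/α)·[S] / (Km/α + [S]).
v = (25.0/2.041)×0.0763 / (0.0949/2.041 + 0.0763) = 0.9347/0.1228 = 7.61 μmol·min⁻¹.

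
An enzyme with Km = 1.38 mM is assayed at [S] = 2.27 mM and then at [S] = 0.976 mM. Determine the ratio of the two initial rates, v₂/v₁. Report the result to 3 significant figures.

Since Vmax cancels, v₂/v₁ = [S]₂(Km+[S]₁) / [S]₁(Km+[S]₂).
= 0.976×(1.38+2.27) / (2.27×(1.38+0.976)) = 3.562/5.348 = 0.666.

0.666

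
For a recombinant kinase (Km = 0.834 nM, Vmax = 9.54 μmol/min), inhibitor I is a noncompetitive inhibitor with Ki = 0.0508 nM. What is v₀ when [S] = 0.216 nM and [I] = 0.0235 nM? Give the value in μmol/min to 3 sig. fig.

With α = 1 + [I]/Ki = 1 + 0.0235/0.0508 = 1.463, the noncompetitive rate law is v = (Vmax/α)·[S] / (Km + [S]).
v = (9.54/1.463)×0.216 / (0.834 + 0.216) = 1.409/1.050 = 1.34 μmol/min.

1.34 μmol/min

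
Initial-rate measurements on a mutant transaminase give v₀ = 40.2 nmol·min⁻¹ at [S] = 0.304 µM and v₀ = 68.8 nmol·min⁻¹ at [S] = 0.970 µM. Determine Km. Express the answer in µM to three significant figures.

0.466 µM

In reciprocal form, 1/v = (Km/Vmax)·(1/[S]) + 1/Vmax. The two points give (1/[S], 1/v) = (3.289, 0.02488) and (1.031, 0.01453).
Slope = (0.02488 − 0.01453)/(3.289 − 1.031) = 0.004578; intercept = 0.02488 − 0.004578×3.289 = 0.009815.
Vmax = 1/intercept = 102 nmol·min⁻¹; Km = slope × Vmax = 0.004578 × 102 = 0.466 µM.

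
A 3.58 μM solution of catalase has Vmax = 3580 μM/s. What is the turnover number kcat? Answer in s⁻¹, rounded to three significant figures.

kcat = Vmax/[E]total = 3580 μM/s / 3.58 μM = 1000 s⁻¹.

1000 s⁻¹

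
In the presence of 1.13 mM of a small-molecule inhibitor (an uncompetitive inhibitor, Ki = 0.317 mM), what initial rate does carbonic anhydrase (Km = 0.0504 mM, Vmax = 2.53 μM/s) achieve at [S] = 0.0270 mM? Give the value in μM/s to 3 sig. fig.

0.393 μM/s

α = 1 + [I]/Ki = 1 + 1.13/0.317 = 4.565.
For an uncompetitive inhibitor, both parameters are divided by α, giving Vmax/α and Km/α: Km,app = 0.0110 mM, Vmax,app = 0.554 μM/s.
v = Vmax,app·[S]/(Km,app + [S]) = 0.554 × 0.0270/(0.0110 + 0.0270) = 0.393 μM/s.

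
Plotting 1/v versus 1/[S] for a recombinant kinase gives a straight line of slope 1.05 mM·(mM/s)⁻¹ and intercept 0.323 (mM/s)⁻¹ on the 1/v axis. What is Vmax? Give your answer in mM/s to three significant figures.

The y-intercept of a Lineweaver–Burk plot equals 1/Vmax, so Vmax = 1/0.323 = 3.10 mM/s.

3.10 mM/s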